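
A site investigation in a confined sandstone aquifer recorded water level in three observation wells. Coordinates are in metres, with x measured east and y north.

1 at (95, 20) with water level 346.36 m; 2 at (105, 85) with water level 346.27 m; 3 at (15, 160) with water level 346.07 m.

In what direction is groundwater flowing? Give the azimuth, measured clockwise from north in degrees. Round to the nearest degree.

With h = a·x + b·y + c and 1 as origin, the differences give:
  10·a + 65·b = -0.09
  (-80)·a + 140·b = -0.29
Eliminate b (×140 and ×65, subtract): 6600·a = 6.250 → a = ∂h/∂x = +0.0009470
Back-substitute: b = ∂h/∂y = -0.001530.
Flow direction (−∇h) has components (-0.0009470 E, +0.001530 N).
Azimuth = atan2(E, N) = atan2(-0.0009470, +0.001530) = 328.3° ≈ 328°.

328°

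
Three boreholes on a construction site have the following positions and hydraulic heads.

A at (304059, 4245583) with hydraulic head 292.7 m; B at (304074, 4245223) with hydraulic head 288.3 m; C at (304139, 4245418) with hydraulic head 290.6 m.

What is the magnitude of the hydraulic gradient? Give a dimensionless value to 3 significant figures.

With h = a·x + b·y + c and A as origin, the differences give:
  15·a + (-360)·b = -4.4
  80·a + (-165)·b = -2.1
Eliminate b (×(-165) and ×(-360), subtract): 26325·a = -30.00 → a = ∂h/∂x = -0.001140
Back-substitute: b = ∂h/∂y = +0.01217.
|∇h| = √(-0.001140² + 0.01217²) = 0.01222

0.0122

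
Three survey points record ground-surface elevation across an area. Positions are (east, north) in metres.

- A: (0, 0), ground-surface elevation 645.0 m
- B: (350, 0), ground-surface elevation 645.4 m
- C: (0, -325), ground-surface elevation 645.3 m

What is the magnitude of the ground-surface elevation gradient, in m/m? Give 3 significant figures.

0.00147 m/m

∂z/∂x = (645.4 − 645.0) / (350 − 0) = +0.001143
∂z/∂y = (645.3 − 645.0) / (-325 − 0) = -0.0009231
|∇f| = √(0.001143² + -0.0009231²) = 0.001469 m/m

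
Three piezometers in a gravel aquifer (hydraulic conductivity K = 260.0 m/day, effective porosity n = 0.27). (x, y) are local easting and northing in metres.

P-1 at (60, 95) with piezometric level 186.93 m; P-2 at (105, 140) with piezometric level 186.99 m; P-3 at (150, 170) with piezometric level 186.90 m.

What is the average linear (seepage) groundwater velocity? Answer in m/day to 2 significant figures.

Taking P-1 as reference: P-2−P-1 = (45, 45, +0.06); P-3−P-1 = (90, 75, -0.03).
Solve a·Δx + b·Δy = Δh: det = 45·75 − 90·45 = -675.
∂h/∂x = [(+0.06)·75 − (-0.03)·45] / -675 = -0.008667
∂h/∂y = [45·(-0.03) − 90·(+0.06)] / -675 = +0.01000
|∇h| = √(-0.008667² + 0.01000²) = 0.01323
Seepage velocity v = K·i/n = 260.0 × 0.01323 / 0.27 = 12.74 m/day.

13 m/day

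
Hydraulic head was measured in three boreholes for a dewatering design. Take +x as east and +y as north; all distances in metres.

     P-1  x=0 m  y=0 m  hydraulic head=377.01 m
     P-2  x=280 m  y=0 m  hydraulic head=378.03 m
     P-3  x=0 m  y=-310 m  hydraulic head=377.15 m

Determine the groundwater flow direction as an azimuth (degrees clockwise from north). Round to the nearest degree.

277°

∂h/∂x = (378.03 − 377.01) / (280 − 0) = +0.003643
∂h/∂y = (377.15 − 377.01) / (-310 − 0) = -0.0004516
Flow direction (−∇h) has components (-0.003643 E, +0.0004516 N).
Azimuth = atan2(E, N) = atan2(-0.003643, +0.0004516) = 277.1° ≈ 277°.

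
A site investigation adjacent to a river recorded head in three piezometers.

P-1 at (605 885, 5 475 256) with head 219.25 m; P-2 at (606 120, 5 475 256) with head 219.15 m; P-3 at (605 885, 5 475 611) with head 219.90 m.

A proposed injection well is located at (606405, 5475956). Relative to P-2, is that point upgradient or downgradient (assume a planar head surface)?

∂h/∂x = (219.15 − 219.25) / (606120 − 605885) = -0.0004255
∂h/∂y = (219.90 − 219.25) / (5475611 − 5475256) = +0.001831
Head at (606405, 5475956) = 219.25 + (-0.0004255)·(520) + (+0.001831)·(700) = 220.31 m.
That is higher than the 219.15 m at P-2, so the point is upgradient.

upgradient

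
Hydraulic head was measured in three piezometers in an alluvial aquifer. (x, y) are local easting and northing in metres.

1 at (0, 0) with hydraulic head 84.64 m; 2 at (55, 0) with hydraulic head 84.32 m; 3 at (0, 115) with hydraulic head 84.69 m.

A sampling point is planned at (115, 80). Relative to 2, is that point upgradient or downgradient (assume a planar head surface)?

downgradient

∂h/∂x = (84.32 − 84.64) / (55 − 0) = -0.005818
∂h/∂y = (84.69 − 84.64) / (115 − 0) = +0.0004348
Head at (115, 80) = 84.64 + (-0.005818)·(115) + (+0.0004348)·(80) = 84.01 m.
That is lower than the 84.32 m at 2, so the point is downgradient.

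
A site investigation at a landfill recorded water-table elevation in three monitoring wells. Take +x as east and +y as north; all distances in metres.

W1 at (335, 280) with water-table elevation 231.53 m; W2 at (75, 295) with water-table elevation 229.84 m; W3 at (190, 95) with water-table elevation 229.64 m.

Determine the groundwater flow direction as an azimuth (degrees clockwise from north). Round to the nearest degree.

234°

With h = a·x + b·y + c and W1 as origin, the differences give:
  (-260)·a + 15·b = -1.69
  (-145)·a + (-185)·b = -1.89
Eliminate b (×(-185) and ×15, subtract): 50275·a = 341.000 → a = ∂h/∂x = +0.006783
Back-substitute: b = ∂h/∂y = +0.004900.
Flow direction (−∇h) has components (-0.006783 E, -0.004900 N).
Azimuth = atan2(E, N) = atan2(-0.006783, -0.004900) = 234.2° ≈ 234°.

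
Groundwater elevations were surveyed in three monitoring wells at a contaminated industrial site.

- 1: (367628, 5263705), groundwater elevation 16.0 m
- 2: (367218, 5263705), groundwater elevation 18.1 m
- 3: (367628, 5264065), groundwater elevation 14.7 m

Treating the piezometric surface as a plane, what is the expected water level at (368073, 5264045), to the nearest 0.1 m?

12.5 m

∂h/∂x = (18.1 − 16.0) / (367218 − 367628) = -0.005122
∂h/∂y = (14.7 − 16.0) / (5264065 − 5263705) = -0.003611
h(368073, 5264045) = 16.0 + (-0.005122)·(445) + (-0.003611)·(340) = 16.0 -2.279 -1.228 = 12.493 m.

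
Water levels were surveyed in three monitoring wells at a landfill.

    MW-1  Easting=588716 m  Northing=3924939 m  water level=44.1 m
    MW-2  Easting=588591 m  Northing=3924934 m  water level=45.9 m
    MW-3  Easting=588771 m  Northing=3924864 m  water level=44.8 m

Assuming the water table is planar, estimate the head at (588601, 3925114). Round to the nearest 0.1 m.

42.3 m

Differences from MW-1: to MW-2 (Δx, Δy, Δh) = (-125, -5, +1.8); to MW-3 = (55, -75, +0.7).
Solve a·Δx + b·Δy = Δh: det = (-125)·(-75) − 55·(-5) = 9650.
∂h/∂x = [(+1.8)·(-75) − (+0.7)·(-5)] / 9650 = -0.01363
∂h/∂y = [(-125)·(+0.7) − 55·(+1.8)] / 9650 = -0.01933
h(588601, 3925114) = 44.1 + (-0.01363)·(-115) + (-0.01933)·(175) = 44.1 +1.567 -3.382 = 42.285 m.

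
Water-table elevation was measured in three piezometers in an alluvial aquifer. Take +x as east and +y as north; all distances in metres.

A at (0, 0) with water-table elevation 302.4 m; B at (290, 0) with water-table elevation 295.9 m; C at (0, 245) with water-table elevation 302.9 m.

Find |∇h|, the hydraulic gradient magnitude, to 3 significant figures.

∂h/∂x = (295.9 − 302.4) / (290 − 0) = -0.02241
∂h/∂y = (302.9 − 302.4) / (245 − 0) = +0.002041
|∇h| = √(-0.02241² + 0.002041²) = 0.0225

0.0225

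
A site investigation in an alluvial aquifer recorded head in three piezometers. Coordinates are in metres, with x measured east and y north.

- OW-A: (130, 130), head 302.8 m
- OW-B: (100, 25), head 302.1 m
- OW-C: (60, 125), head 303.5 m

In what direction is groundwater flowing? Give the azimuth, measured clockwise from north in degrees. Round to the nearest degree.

132°

With h = a·x + b·y + c and OW-A as origin, the differences give:
  (-30)·a + (-105)·b = -0.7
  (-70)·a + (-5)·b = +0.7
Eliminate b (×(-5) and ×(-105), subtract): -7200·a = 77.00 → a = ∂h/∂x = -0.01069
Back-substitute: b = ∂h/∂y = +0.009722.
Flow direction (−∇h) has components (+0.01069 E, -0.009722 N).
Azimuth = atan2(E, N) = atan2(+0.01069, -0.009722) = 132.3° ≈ 132°.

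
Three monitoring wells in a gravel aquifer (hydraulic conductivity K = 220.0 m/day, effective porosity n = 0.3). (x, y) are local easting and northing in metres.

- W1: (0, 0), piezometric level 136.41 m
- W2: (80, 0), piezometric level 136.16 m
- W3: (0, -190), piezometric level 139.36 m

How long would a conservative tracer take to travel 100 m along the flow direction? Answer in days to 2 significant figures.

∂h/∂x = (136.16 − 136.41) / (80 − 0) = -0.003125
∂h/∂y = (139.36 − 136.41) / (-190 − 0) = -0.01553
|∇h| = √(-0.003125² + -0.01553²) = 0.01584
Seepage velocity v = K·i/n = 220.0 × 0.01584 / 0.3 = 11.62 m/day.
t = 100 / 11.62 = 8.606 days.

8.6 days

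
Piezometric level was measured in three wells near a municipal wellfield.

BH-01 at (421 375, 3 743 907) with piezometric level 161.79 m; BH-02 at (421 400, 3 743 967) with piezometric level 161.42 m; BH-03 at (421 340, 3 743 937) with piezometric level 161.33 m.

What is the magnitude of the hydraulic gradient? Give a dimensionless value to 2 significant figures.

0.010

Differences from BH-01: to BH-02 (Δx, Δy, Δh) = (25, 60, -0.37); to BH-03 = (-35, 30, -0.46).
Determinant of the coordinate differences = 25·30 − (-35)·60 = 2850.
∂h/∂x = [(-0.37)·30 − (-0.46)·60] / 2850 = +0.005789
∂h/∂y = [25·(-0.46) − (-35)·(-0.37)] / 2850 = -0.008579
|∇h| = √(0.005789² + -0.008579²) = 0.01035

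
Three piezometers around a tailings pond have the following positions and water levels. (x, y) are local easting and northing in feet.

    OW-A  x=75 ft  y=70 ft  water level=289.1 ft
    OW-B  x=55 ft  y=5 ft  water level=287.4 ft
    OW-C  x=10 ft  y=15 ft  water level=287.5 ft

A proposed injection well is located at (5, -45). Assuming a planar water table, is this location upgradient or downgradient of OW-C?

With h = a·x + b·y + c and OW-A as origin, the differences give:
  (-20)·a + (-65)·b = -1.7
  (-65)·a + (-55)·b = -1.6
Eliminate b (×(-55) and ×(-65), subtract): -3125·a = -10.50 → a = ∂h/∂x = +0.003360
Back-substitute: b = ∂h/∂y = +0.02512.
Head at (5, -45) = 289.1 + (+0.003360)·(-70) + (+0.02512)·(-115) = 285.98 ft.
That is lower than the 287.5 ft at OW-C, so the point is downgradient.

downgradient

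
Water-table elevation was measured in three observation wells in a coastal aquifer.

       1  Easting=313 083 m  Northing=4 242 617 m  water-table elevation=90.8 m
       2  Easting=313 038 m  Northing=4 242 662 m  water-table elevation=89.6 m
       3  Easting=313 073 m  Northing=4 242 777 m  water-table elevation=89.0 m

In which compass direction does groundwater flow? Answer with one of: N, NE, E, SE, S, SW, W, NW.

Three-point gradient (reference 1): Δ to 2 = (-45, 45, -1.2), Δ to 3 = (-10, 160, -1.8).
∂h/∂x = +0.01644, ∂h/∂y = -0.01022 (det = -6750).
Flow = −∇h = (-0.01644 east, +0.01022 north), which points northwest.

NW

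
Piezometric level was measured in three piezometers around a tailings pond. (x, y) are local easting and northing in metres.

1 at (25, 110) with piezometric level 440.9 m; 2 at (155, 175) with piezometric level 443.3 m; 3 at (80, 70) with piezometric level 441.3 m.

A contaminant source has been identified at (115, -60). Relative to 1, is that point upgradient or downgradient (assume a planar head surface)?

downgradient

Differences from 1: to 2 (Δx, Δy, Δh) = (130, 65, +2.4); to 3 = (55, -40, +0.4).
Solve a·Δx + b·Δy = Δh: det = 130·(-40) − 55·65 = -8775.
∂h/∂x = [(+2.4)·(-40) − (+0.4)·65] / -8775 = +0.01390
∂h/∂y = [130·(+0.4) − 55·(+2.4)] / -8775 = +0.009117
Head at (115, -60) = 440.9 + (+0.01390)·(90) + (+0.009117)·(-170) = 440.60 m.
That is lower than the 440.9 m at 1, so the point is downgradient.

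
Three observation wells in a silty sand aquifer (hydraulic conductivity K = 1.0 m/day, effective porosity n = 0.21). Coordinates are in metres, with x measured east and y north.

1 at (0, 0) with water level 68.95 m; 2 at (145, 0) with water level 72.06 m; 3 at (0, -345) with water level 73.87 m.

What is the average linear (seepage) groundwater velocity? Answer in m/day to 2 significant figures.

0.12 m/day

∂h/∂x = (72.06 − 68.95) / (145 − 0) = +0.02145
∂h/∂y = (73.87 − 68.95) / (-345 − 0) = -0.01426
|∇h| = √(0.02145² + -0.01426²) = 0.02576
Seepage velocity v = K·i/n = 1.0 × 0.02576 / 0.21 = 0.1227 m/day.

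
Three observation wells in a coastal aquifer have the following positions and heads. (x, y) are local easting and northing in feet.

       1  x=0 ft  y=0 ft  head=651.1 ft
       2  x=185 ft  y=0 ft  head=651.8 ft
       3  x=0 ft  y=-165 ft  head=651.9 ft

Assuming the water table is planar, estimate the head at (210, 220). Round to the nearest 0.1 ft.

∂h/∂x = (651.8 − 651.1) / (185 − 0) = +0.003784
∂h/∂y = (651.9 − 651.1) / (-165 − 0) = -0.004848
h(210, 220) = 651.1 + (+0.003784)·(210) + (-0.004848)·(220) = 651.1 +0.795 -1.067 = 650.828 ft.

650.8 ft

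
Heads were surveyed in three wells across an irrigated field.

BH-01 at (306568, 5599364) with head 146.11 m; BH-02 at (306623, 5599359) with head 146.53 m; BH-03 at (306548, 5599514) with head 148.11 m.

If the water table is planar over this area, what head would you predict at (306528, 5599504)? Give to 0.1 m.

With h = a·x + b·y + c and BH-01 as origin, the differences give:
  55·a + (-5)·b = +0.42
  (-20)·a + 150·b = +2.00
Eliminate b (×150 and ×(-5), subtract): 8150·a = 73.000 → a = ∂h/∂x = +0.008957
Back-substitute: b = ∂h/∂y = +0.01453.
h(306528, 5599504) = 146.11 + (+0.008957)·(-40) + (+0.01453)·(140) = 146.11 -0.358 +2.034 = 147.786 m.

147.8 m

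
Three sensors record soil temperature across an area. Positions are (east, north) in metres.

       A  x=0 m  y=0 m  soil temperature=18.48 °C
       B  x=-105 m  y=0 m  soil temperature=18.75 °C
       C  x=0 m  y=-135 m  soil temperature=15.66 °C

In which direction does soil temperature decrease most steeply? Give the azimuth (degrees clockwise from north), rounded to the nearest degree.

173°

∂T/∂x = (18.75 − 18.48) / (-105 − 0) = -0.002571
∂T/∂y = (15.66 − 18.48) / (-135 − 0) = +0.02089
Steepest decrease is along −∇f: components (+0.002571 E, -0.02089 N).
Azimuth = atan2(+0.002571, -0.02089) = 173.0° ≈ 173°.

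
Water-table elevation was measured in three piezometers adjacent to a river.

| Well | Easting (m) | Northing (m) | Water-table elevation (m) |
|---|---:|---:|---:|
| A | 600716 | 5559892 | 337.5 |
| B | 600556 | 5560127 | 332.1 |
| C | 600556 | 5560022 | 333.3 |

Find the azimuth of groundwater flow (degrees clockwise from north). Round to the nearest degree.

304°

With h = a·x + b·y + c and A as origin, the differences give:
  (-160)·a + 235·b = -5.4
  (-160)·a + 130·b = -4.2
Eliminate b (×130 and ×235, subtract): 16800·a = 285.00 → a = ∂h/∂x = +0.01696
Back-substitute: b = ∂h/∂y = -0.01143.
Flow direction (−∇h) has components (-0.01696 E, +0.01143 N).
Azimuth = atan2(E, N) = atan2(-0.01696, +0.01143) = 304.0° ≈ 304°.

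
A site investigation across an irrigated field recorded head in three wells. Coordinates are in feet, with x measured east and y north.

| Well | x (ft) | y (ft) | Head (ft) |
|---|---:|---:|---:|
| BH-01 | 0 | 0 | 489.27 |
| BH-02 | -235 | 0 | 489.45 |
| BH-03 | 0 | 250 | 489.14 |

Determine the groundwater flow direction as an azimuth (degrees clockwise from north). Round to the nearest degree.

056°

∂h/∂x = (489.45 − 489.27) / (-235 − 0) = -0.0007660
∂h/∂y = (489.14 − 489.27) / (250 − 0) = -0.0005200
Flow direction (−∇h) has components (+0.0007660 E, +0.0005200 N).
Azimuth = atan2(E, N) = atan2(+0.0007660, +0.0005200) = 55.8° ≈ 056°.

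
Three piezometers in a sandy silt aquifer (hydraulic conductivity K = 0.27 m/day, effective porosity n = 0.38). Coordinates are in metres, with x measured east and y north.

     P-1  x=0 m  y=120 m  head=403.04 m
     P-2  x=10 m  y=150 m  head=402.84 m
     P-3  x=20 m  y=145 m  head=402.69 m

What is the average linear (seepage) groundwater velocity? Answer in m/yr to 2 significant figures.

4.1 m/yr

Taking P-1 as reference: P-2−P-1 = (10, 30, -0.20); P-3−P-1 = (20, 25, -0.35).
Determinant of the coordinate differences = 10·25 − 20·30 = -350.
∂h/∂x = [(-0.20)·25 − (-0.35)·30] / -350 = -0.01571
∂h/∂y = [10·(-0.35) − 20·(-0.20)] / -350 = -0.001429
|∇h| = √(-0.01571² + -0.001429²) = 0.01577
Seepage velocity v = K·i/n = 0.27 × 0.01577 / 0.38 = 0.0112 m/day = 4.091 m/yr.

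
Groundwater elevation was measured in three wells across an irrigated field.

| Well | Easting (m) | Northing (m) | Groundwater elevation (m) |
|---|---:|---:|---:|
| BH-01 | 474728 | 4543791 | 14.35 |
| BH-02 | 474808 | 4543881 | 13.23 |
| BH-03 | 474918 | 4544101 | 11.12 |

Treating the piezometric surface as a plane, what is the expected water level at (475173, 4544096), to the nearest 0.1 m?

Differences from BH-01: to BH-02 (Δx, Δy, Δh) = (80, 90, -1.12); to BH-03 = (190, 310, -3.23).
Determinant of the coordinate differences = 80·310 − 190·90 = 7700.
∂h/∂x = [(-1.12)·310 − (-3.23)·90] / 7700 = -0.007338
∂h/∂y = [80·(-3.23) − 190·(-1.12)] / 7700 = -0.005922
h(475173, 4544096) = 14.35 + (-0.007338)·(445) + (-0.005922)·(305) = 14.35 -3.265 -1.806 = 9.279 m.

9.3 m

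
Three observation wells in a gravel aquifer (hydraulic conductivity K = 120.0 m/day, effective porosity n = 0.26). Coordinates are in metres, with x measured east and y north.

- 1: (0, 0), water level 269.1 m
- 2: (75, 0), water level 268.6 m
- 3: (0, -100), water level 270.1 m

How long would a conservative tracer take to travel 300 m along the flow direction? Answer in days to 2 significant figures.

∂h/∂x = (268.6 − 269.1) / (75 − 0) = -0.006667
∂h/∂y = (270.1 − 269.1) / (-100 − 0) = -0.01000
|∇h| = √(-0.006667² + -0.01000²) = 0.01202
Seepage velocity v = K·i/n = 120.0 × 0.01202 / 0.26 = 5.548 m/day.
t = 300 / 5.548 = 54.07 days.

54 days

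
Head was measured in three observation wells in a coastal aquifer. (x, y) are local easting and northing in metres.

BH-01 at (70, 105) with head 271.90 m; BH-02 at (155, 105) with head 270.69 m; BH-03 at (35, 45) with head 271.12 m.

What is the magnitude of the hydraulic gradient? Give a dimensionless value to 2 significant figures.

0.026

With h = a·x + b·y + c and BH-01 as origin, the differences give:
  85·a + 0·b = -1.21
  (-35)·a + (-60)·b = -0.78
Eliminate b (×(-60) and ×0, subtract): -5100·a = 72.600 → a = ∂h/∂x = -0.01424
Back-substitute: b = ∂h/∂y = +0.02130.
|∇h| = √(-0.01424² + 0.02130²) = 0.02562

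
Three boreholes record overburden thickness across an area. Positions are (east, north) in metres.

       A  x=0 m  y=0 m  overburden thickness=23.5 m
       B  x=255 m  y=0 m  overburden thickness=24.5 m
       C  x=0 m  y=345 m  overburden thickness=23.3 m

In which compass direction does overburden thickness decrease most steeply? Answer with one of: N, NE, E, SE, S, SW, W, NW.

W

∂d/∂x = (24.5 − 23.5) / (255 − 0) = +0.003922
∂d/∂y = (23.3 − 23.5) / (345 − 0) = -0.0005797
Steepest decrease is along −∇f = (-0.003922 E, +0.0005797 N) → west.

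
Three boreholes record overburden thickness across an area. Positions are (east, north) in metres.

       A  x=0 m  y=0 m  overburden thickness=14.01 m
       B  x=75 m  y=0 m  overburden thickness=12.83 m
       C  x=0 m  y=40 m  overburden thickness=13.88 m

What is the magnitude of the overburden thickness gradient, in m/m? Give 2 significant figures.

∂d/∂x = (12.83 − 14.01) / (75 − 0) = -0.01573
∂d/∂y = (13.88 − 14.01) / (40 − 0) = -0.003250
|∇f| = √(-0.01573² + -0.003250²) = 0.01606 m/m

0.016 m/m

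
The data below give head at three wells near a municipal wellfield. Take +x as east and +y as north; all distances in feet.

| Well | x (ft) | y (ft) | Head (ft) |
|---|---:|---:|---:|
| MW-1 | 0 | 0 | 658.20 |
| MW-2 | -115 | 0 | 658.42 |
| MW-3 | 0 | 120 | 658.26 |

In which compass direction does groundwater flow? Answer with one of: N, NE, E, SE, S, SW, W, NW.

∂h/∂x = (658.42 − 658.20) / (-115 − 0) = -0.001913
∂h/∂y = (658.26 − 658.20) / (120 − 0) = +0.0005000
Flow = −∇h = (+0.001913 east, -0.0005000 north), which points east.

E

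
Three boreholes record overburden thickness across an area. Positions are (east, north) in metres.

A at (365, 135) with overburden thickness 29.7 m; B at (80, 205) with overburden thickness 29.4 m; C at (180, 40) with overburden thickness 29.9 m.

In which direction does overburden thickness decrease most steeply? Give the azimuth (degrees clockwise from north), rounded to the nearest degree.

Taking A as reference: B−A = (-285, 70, -0.3); C−A = (-185, -95, +0.2).
Solve a·Δx + b·Δy = Δd: det = (-285)·(-95) − (-185)·70 = 40025.
∂d/∂x = [(-0.3)·(-95) − (+0.2)·70] / 40025 = +0.0003623
∂d/∂y = [(-285)·(+0.2) − (-185)·(-0.3)] / 40025 = -0.002811
Steepest decrease is along −∇f: components (-0.0003623 E, +0.002811 N).
Azimuth = atan2(-0.0003623, +0.002811) = 352.7° ≈ 353°.

353°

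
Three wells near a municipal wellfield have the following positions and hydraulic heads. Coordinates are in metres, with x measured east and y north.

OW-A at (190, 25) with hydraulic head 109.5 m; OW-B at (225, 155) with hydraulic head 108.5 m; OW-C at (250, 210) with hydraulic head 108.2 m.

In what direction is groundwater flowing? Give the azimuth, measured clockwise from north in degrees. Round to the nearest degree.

312°

Differences from OW-A: to OW-B (Δx, Δy, Δh) = (35, 130, -1.0); to OW-C = (60, 185, -1.3).
Determinant of the coordinate differences = 35·185 − 60·130 = -1325.
∂h/∂x = [(-1.0)·185 − (-1.3)·130] / -1325 = +0.01208
∂h/∂y = [35·(-1.3) − 60·(-1.0)] / -1325 = -0.01094
Flow direction (−∇h) has components (-0.01208 E, +0.01094 N).
Azimuth = atan2(E, N) = atan2(-0.01208, +0.01094) = 312.2° ≈ 312°.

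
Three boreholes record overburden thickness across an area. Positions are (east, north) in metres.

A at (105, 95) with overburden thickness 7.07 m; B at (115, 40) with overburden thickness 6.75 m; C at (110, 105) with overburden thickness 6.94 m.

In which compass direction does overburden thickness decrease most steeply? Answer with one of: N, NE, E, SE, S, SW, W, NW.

E

Differences from A: to B (Δx, Δy, Δh) = (10, -55, -0.32); to C = (5, 10, -0.13).
Determinant of the coordinate differences = 10·10 − 5·(-55) = 375.
∂d/∂x = [(-0.32)·10 − (-0.13)·(-55)] / 375 = -0.02760
∂d/∂y = [10·(-0.13) − 5·(-0.32)] / 375 = +0.0008000
Steepest decrease is along −∇f = (+0.02760 E, -0.0008000 N) → east.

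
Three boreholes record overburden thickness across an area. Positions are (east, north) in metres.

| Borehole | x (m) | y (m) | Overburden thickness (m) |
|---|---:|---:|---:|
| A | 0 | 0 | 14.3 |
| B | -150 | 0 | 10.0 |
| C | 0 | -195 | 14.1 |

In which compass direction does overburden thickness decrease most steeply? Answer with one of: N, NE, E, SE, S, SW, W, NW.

∂d/∂x = (10.0 − 14.3) / (-150 − 0) = +0.02867
∂d/∂y = (14.1 − 14.3) / (-195 − 0) = +0.001026
Steepest decrease is along −∇f = (-0.02867 E, -0.001026 N) → west.

W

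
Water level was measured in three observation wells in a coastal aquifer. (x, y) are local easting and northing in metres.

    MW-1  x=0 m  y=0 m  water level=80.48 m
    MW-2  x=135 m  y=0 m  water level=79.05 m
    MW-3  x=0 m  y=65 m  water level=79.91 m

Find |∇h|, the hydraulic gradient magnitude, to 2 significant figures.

0.014

∂h/∂x = (79.05 − 80.48) / (135 − 0) = -0.01059
∂h/∂y = (79.91 − 80.48) / (65 − 0) = -0.008769
|∇h| = √(-0.01059² + -0.008769²) = 0.01375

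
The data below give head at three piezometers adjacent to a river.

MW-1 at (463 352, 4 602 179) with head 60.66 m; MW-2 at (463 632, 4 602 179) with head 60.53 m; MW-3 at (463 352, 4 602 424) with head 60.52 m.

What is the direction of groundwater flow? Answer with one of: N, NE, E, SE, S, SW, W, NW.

∂h/∂x = (60.53 − 60.66) / (463632 − 463352) = -0.0004643
∂h/∂y = (60.52 − 60.66) / (4602424 − 4602179) = -0.0005714
Flow = −∇h = (+0.0004643 east, +0.0005714 north), which points northeast.

NE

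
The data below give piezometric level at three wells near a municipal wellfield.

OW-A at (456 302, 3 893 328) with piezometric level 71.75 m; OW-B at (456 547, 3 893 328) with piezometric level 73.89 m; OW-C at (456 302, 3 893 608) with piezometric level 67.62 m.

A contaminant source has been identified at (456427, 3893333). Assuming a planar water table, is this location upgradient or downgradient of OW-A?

upgradient

∂h/∂x = (73.89 − 71.75) / (456547 − 456302) = +0.008735
∂h/∂y = (67.62 − 71.75) / (3893608 − 3893328) = -0.01475
Head at (456427, 3893333) = 71.75 + (+0.008735)·(125) + (-0.01475)·(5) = 72.77 m.
That is higher than the 71.75 m at OW-A, so the point is upgradient.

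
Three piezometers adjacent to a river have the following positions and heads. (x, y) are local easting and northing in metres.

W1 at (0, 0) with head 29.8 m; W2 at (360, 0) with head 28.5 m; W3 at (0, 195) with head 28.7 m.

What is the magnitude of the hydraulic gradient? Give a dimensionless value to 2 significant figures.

∂h/∂x = (28.5 − 29.8) / (360 − 0) = -0.003611
∂h/∂y = (28.7 − 29.8) / (195 − 0) = -0.005641
|∇h| = √(-0.003611² + -0.005641²) = 0.006698

0.0067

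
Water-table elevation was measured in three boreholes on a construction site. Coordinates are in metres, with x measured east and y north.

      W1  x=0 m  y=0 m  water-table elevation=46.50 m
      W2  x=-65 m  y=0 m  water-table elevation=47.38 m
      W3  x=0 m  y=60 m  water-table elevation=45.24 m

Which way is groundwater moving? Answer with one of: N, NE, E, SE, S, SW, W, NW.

NE

∂h/∂x = (47.38 − 46.50) / (-65 − 0) = -0.01354
∂h/∂y = (45.24 − 46.50) / (60 − 0) = -0.02100
Flow = −∇h = (+0.01354 east, +0.02100 north), which points northeast.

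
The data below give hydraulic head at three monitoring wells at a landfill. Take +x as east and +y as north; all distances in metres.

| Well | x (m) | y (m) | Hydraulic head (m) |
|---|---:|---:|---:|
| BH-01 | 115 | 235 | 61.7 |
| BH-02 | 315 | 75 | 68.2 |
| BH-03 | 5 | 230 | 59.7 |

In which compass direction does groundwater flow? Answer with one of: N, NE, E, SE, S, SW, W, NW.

With h = a·x + b·y + c and BH-01 as origin, the differences give:
  200·a + (-160)·b = +6.5
  (-110)·a + (-5)·b = -2.0
Eliminate b (×(-5) and ×(-160), subtract): -18600·a = -352.50 → a = ∂h/∂x = +0.01895
Back-substitute: b = ∂h/∂y = -0.01694.
Flow = −∇h = (-0.01895 east, +0.01694 north), which points northwest.

NW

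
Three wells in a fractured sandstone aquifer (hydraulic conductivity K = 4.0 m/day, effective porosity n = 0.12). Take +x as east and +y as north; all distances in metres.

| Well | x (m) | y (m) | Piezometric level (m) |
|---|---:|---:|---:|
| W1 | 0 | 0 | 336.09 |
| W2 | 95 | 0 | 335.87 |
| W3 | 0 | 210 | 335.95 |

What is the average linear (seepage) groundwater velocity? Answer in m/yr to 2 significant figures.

29 m/yr

∂h/∂x = (335.87 − 336.09) / (95 − 0) = -0.002316
∂h/∂y = (335.95 − 336.09) / (210 − 0) = -0.0006667
|∇h| = √(-0.002316² + -0.0006667²) = 0.00241
Seepage velocity v = K·i/n = 4.0 × 0.00241 / 0.12 = 0.08033 m/day = 29.34 m/yr.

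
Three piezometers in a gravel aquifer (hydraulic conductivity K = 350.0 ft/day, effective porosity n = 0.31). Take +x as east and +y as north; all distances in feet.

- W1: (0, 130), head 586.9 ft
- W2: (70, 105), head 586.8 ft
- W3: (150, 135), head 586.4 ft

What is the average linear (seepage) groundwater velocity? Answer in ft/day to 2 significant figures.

6.6 ft/day

Taking W1 as reference: W2−W1 = (70, -25, -0.1); W3−W1 = (150, 5, -0.5).
Determinant of the coordinate differences = 70·5 − 150·(-25) = 4100.
∂h/∂x = [(-0.1)·5 − (-0.5)·(-25)] / 4100 = -0.003171
∂h/∂y = [70·(-0.5) − 150·(-0.1)] / 4100 = -0.004878
|∇h| = √(-0.003171² + -0.004878²) = 0.005818
Seepage velocity v = K·i/n = 350.0 × 0.005818 / 0.31 = 6.569 ft/day.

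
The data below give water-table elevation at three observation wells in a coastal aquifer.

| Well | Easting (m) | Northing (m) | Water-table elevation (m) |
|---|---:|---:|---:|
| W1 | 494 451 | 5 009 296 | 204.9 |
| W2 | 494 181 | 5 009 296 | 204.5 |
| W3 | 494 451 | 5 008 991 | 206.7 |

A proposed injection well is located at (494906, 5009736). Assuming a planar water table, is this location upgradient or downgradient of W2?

downgradient

∂h/∂x = (204.5 − 204.9) / (494181 − 494451) = +0.001481
∂h/∂y = (206.7 − 204.9) / (5008991 − 5009296) = -0.005902
Head at (494906, 5009736) = 204.9 + (+0.001481)·(455) + (-0.005902)·(440) = 202.98 m.
That is lower than the 204.5 m at W2, so the point is downgradient.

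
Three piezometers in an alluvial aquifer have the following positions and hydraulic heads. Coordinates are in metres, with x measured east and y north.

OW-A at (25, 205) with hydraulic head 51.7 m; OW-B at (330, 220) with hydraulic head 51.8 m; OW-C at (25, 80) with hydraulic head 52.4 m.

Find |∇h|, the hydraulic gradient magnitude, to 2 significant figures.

0.0056

Differences from OW-A: to OW-B (Δx, Δy, Δh) = (305, 15, +0.1); to OW-C = (0, -125, +0.7).
Determinant of the coordinate differences = 305·(-125) − 0·15 = -38125.
∂h/∂x = [(+0.1)·(-125) − (+0.7)·15] / -38125 = +0.0006033
∂h/∂y = [305·(+0.7) − 0·(+0.1)] / -38125 = -0.005600
|∇h| = √(0.0006033² + -0.005600²) = 0.005632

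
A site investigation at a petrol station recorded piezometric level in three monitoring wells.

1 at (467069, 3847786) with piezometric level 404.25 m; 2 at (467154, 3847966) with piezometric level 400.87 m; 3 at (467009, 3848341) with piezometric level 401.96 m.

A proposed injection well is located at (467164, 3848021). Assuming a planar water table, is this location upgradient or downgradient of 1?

downgradient

Differences from 1: to 2 (Δx, Δy, Δh) = (85, 180, -3.38); to 3 = (-60, 555, -2.29).
Solve a·Δx + b·Δy = Δh: det = 85·555 − (-60)·180 = 57975.
∂h/∂x = [(-3.38)·555 − (-2.29)·180] / 57975 = -0.02525
∂h/∂y = [85·(-2.29) − (-60)·(-3.38)] / 57975 = -0.006856
Head at (467164, 3848021) = 404.25 + (-0.02525)·(95) + (-0.006856)·(235) = 400.24 m.
That is lower than the 404.25 m at 1, so the point is downgradient.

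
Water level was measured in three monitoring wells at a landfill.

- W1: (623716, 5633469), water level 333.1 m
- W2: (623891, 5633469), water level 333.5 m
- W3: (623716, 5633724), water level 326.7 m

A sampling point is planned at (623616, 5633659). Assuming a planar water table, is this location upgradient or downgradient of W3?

upgradient

∂h/∂x = (333.5 − 333.1) / (623891 − 623716) = +0.002286
∂h/∂y = (326.7 − 333.1) / (5633724 − 5633469) = -0.02510
Head at (623616, 5633659) = 333.1 + (+0.002286)·(-100) + (-0.02510)·(190) = 328.10 m.
That is higher than the 326.7 m at W3, so the point is upgradient.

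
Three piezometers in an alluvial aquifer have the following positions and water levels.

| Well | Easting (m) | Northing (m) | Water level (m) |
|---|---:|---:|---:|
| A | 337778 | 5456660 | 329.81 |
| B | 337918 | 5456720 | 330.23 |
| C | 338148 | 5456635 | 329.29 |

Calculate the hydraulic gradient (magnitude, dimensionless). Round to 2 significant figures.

0.0089

Differences from A: to B (Δx, Δy, Δh) = (140, 60, +0.42); to C = (370, -25, -0.52).
Determinant of the coordinate differences = 140·(-25) − 370·60 = -25700.
∂h/∂x = [(+0.42)·(-25) − (-0.52)·60] / -25700 = -0.0008054
∂h/∂y = [140·(-0.52) − 370·(+0.42)] / -25700 = +0.008879
|∇h| = √(-0.0008054² + 0.008879²) = 0.008915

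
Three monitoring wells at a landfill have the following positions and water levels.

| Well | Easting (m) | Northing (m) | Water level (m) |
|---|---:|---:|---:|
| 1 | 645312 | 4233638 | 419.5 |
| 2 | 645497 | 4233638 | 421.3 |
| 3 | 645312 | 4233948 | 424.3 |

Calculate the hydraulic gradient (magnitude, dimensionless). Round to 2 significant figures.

0.018

∂h/∂x = (421.3 − 419.5) / (645497 − 645312) = +0.009730
∂h/∂y = (424.3 − 419.5) / (4233948 − 4233638) = +0.01548
|∇h| = √(0.009730² + 0.01548²) = 0.01828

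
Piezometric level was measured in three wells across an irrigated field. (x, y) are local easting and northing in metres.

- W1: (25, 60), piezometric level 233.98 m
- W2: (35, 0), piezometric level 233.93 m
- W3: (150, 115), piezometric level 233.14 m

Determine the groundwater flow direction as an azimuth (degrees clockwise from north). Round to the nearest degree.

With h = a·x + b·y + c and W1 as origin, the differences give:
  10·a + (-60)·b = -0.05
  125·a + 55·b = -0.84
Eliminate b (×55 and ×(-60), subtract): 8050·a = -53.150 → a = ∂h/∂x = -0.006602
Back-substitute: b = ∂h/∂y = -0.0002671.
Flow direction (−∇h) has components (+0.006602 E, +0.0002671 N).
Azimuth = atan2(E, N) = atan2(+0.006602, +0.0002671) = 87.7° ≈ 088°.

088°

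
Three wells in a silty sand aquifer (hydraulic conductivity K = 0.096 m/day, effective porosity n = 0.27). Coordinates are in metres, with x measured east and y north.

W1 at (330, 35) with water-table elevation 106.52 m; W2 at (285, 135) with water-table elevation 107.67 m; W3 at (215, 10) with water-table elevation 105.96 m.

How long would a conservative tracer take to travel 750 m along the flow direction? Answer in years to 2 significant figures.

Taking W1 as reference: W2−W1 = (-45, 100, +1.15); W3−W1 = (-115, -25, -0.56).
Determinant of the coordinate differences = (-45)·(-25) − (-115)·100 = 12625.
∂h/∂x = [(+1.15)·(-25) − (-0.56)·100] / 12625 = +0.002158
∂h/∂y = [(-45)·(-0.56) − (-115)·(+1.15)] / 12625 = +0.01247
|∇h| = √(0.002158² + 0.01247²) = 0.01266
Seepage velocity v = K·i/n = 0.096 × 0.01266 / 0.27 = 0.004501 m/day.
t = 750 / 0.004501 = 1.666e+05 days = 456 years.

460 years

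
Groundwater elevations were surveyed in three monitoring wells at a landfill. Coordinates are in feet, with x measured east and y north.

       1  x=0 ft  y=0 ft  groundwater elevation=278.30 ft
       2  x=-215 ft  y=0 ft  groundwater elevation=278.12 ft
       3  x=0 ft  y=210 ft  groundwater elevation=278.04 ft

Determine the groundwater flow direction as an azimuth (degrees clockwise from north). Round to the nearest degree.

∂h/∂x = (278.12 − 278.30) / (-215 − 0) = +0.0008372
∂h/∂y = (278.04 − 278.30) / (210 − 0) = -0.001238
Flow direction (−∇h) has components (-0.0008372 E, +0.001238 N).
Azimuth = atan2(E, N) = atan2(-0.0008372, +0.001238) = 325.9° ≈ 326°.

326°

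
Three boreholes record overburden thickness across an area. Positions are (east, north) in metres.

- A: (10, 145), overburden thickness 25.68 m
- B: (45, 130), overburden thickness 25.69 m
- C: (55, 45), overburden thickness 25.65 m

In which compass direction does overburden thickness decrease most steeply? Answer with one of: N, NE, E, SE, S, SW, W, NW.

With d = a·x + b·y + c and A as origin, the differences give:
  35·a + (-15)·b = +0.01
  45·a + (-100)·b = -0.03
Eliminate b (×(-100) and ×(-15), subtract): -2825·a = -1.450 → a = ∂d/∂x = +0.0005133
Back-substitute: b = ∂d/∂y = +0.0005310.
Steepest decrease is along −∇f = (-0.0005133 E, -0.0005310 N) → southwest.

SW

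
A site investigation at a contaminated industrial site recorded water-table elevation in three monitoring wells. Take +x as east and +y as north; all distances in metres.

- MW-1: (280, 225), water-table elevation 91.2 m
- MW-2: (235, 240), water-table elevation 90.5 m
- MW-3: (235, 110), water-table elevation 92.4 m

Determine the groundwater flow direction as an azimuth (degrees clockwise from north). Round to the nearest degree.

324°

Taking MW-1 as reference: MW-2−MW-1 = (-45, 15, -0.7); MW-3−MW-1 = (-45, -115, +1.2).
Determinant of the coordinate differences = (-45)·(-115) − (-45)·15 = 5850.
∂h/∂x = [(-0.7)·(-115) − (+1.2)·15] / 5850 = +0.01068
∂h/∂y = [(-45)·(+1.2) − (-45)·(-0.7)] / 5850 = -0.01462
Flow direction (−∇h) has components (-0.01068 E, +0.01462 N).
Azimuth = atan2(E, N) = atan2(-0.01068, +0.01462) = 323.8° ≈ 324°.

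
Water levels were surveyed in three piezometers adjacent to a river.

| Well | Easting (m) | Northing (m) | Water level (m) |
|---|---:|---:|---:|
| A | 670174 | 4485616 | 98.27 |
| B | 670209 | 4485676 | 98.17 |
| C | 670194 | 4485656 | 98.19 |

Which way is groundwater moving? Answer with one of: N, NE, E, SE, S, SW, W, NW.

Taking A as reference: B−A = (35, 60, -0.10); C−A = (20, 40, -0.08).
Solve a·Δx + b·Δy = Δh: det = 35·40 − 20·60 = 200.
∂h/∂x = [(-0.10)·40 − (-0.08)·60] / 200 = +0.004000
∂h/∂y = [35·(-0.08) − 20·(-0.10)] / 200 = -0.004000
Flow = −∇h = (-0.004000 east, +0.004000 north), which points northwest.

NW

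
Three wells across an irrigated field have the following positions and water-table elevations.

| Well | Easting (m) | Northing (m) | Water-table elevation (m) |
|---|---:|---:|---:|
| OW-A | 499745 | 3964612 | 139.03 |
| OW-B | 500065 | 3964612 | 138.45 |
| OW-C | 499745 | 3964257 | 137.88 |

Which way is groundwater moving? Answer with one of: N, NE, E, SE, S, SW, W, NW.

SE

∂h/∂x = (138.45 − 139.03) / (500065 − 499745) = -0.001813
∂h/∂y = (137.88 − 139.03) / (3964257 − 3964612) = +0.003239
Flow = −∇h = (+0.001813 east, -0.003239 north), which points southeast.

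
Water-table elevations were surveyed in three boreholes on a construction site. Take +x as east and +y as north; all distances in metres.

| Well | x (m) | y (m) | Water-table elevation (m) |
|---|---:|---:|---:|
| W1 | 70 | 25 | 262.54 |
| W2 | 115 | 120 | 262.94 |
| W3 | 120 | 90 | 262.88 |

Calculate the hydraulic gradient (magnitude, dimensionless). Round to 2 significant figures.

0.0043

With h = a·x + b·y + c and W1 as origin, the differences give:
  45·a + 95·b = +0.40
  50·a + 65·b = +0.34
Eliminate b (×65 and ×95, subtract): -1825·a = -6.300 → a = ∂h/∂x = +0.003452
Back-substitute: b = ∂h/∂y = +0.002575.
|∇h| = √(0.003452² + 0.002575²) = 0.004307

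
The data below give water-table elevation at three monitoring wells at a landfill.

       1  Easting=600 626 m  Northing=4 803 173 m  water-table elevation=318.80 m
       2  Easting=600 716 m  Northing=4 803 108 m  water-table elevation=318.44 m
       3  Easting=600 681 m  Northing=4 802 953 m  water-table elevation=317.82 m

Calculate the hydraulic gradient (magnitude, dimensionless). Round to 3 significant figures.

0.00432

Taking 1 as reference: 2−1 = (90, -65, -0.36); 3−1 = (55, -220, -0.98).
Determinant of the coordinate differences = 90·(-220) − 55·(-65) = -16225.
∂h/∂x = [(-0.36)·(-220) − (-0.98)·(-65)] / -16225 = -0.0009553
∂h/∂y = [90·(-0.98) − 55·(-0.36)] / -16225 = +0.004216
|∇h| = √(-0.0009553² + 0.004216²) = 0.004323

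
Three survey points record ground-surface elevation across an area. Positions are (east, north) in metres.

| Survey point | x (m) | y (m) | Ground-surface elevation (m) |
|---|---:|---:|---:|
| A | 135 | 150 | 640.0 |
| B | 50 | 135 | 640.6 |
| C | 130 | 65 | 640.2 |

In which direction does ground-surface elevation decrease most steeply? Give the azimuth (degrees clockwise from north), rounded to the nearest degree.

074°

With z = a·x + b·y + c and A as origin, the differences give:
  (-85)·a + (-15)·b = +0.6
  (-5)·a + (-85)·b = +0.2
Eliminate b (×(-85) and ×(-15), subtract): 7150·a = -48.00 → a = ∂z/∂x = -0.006713
Back-substitute: b = ∂z/∂y = -0.001958.
Steepest decrease is along −∇f: components (+0.006713 E, +0.001958 N).
Azimuth = atan2(+0.006713, +0.001958) = 73.7° ≈ 074°.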